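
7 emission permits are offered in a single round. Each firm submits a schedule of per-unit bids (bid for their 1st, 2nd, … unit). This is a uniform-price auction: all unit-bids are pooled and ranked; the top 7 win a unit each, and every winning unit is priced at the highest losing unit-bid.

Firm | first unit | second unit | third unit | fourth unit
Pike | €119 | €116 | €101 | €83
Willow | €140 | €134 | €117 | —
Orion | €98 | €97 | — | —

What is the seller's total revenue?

Pooled unit-bids ranked (top 7): 140 (Willow-1), 134 (Willow-2), 119 (Pike-1), 117 (Willow-3), 116 (Pike-2), 101 (Pike-3), 98 (Orion-1)
The (k+1)-th unit-bid is €97.
Allocation: Orion 1, Pike 3, Willow 3. Every unit priced at €97.
Revenue = 7 × 97 = €679.

Total revenue: €679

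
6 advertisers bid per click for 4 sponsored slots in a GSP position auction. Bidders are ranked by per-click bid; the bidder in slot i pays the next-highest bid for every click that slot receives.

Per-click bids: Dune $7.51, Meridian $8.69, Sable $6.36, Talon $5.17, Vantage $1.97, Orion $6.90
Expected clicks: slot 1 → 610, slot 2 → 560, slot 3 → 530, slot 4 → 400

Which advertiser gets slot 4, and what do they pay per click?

Sorting advertisers: $8.69 (Meridian) > $7.51 (Dune) > $6.90 (Orion) > $6.36 (Sable) > $5.17 (Talon) > …
Slot 4 goes to the fourth-ranked bidder, Sable, who pays the next bid down: $5.17/click.

Sable; $5.17 per click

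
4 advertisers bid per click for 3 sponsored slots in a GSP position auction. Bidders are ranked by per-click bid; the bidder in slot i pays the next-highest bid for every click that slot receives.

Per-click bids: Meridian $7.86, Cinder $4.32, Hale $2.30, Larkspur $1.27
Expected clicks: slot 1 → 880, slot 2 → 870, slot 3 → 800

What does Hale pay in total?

Hale pays $1016.00

Sorting advertisers: $7.86 (Meridian) > $4.32 (Cinder) > $2.30 (Hale) > $1.27 (Larkspur)
Hale holds slot 3 → pays next bid $1.27 × 800 clicks = $1016.00.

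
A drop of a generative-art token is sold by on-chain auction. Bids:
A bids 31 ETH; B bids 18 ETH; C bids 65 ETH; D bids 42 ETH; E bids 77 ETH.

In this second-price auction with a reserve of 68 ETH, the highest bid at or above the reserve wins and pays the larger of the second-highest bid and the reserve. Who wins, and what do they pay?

E pays 68 ETH

Sorting bids: 77 (E) > 65 (C) > 42 (D) > 31 (A) > 18 (B)
Highest eligible bid: E at 77 ETH.
Second-highest bid 65 ETH is below the reserve 68 ETH, so the reserve binds → payment 68 ETH.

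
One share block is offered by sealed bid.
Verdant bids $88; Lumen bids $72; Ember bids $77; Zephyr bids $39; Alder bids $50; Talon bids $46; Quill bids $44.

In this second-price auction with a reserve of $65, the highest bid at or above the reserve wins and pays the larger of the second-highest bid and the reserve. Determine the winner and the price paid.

Bids in order: 88 (Verdant) > 77 (Ember) > 72 (Lumen) > 50 (Alder) > 46 (Talon) > 44 (Quill) > …
Verdant has the top bid at or above the reserve ($88).
Second-highest bid $77 exceeds the reserve $65 → payment $77.

Verdant pays $77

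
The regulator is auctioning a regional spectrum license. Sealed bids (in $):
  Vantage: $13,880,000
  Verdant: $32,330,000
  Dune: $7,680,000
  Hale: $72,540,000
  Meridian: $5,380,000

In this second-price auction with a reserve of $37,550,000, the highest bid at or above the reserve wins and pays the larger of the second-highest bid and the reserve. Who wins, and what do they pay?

Hale pays $37,550,000

Bids in order: 72,540,000 (Hale) > 32,330,000 (Verdant) > 13,880,000 (Vantage) > 7,680,000 (Dune) > 5,380,000 (Meridian)
Hale has the top bid at or above the reserve ($72,540,000).
max(second-highest $32,330,000, reserve $37,550,000) = $37,550,000.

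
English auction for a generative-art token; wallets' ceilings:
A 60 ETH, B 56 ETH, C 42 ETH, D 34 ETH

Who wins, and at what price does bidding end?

Sorting limits: 60 (A) > 56 (B) > 42 (C) > 34 (D)
Once the price passes 56 ETH, only A is left; the hammer falls at B's limit of 56 ETH.

A wins at 56 ETH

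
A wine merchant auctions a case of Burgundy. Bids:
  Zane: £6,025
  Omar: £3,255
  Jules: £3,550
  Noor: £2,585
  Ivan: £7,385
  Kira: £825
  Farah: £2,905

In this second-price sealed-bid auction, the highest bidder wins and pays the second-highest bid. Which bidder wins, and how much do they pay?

Second-price sealed-bid auction: the highest bidder wins and pays the second-highest bid.
Bids in order: 7,385 (Ivan) > 6,025 (Zane) > 3,550 (Jules) > 3,255 (Omar) > 2,905 (Farah) > 2,585 (Noor) > …
Ivan is highest; pays the second-highest bid, £6,025.

Ivan pays £6,025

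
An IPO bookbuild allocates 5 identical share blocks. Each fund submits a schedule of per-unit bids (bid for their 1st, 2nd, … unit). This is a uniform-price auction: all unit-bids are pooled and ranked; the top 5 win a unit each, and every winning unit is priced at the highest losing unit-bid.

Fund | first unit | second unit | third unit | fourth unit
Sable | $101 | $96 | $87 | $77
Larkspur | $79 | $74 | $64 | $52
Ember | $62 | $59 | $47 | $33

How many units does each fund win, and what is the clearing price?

Pooled unit-bids ranked (top 5): 101 (Sable-1), 96 (Sable-2), 87 (Sable-3), 79 (Larkspur-1), 77 (Sable-4)
Highest rejected unit-bid = $74.
Allocation: Larkspur 1, Sable 4.

Larkspur 1, Sable 4; clearing price $74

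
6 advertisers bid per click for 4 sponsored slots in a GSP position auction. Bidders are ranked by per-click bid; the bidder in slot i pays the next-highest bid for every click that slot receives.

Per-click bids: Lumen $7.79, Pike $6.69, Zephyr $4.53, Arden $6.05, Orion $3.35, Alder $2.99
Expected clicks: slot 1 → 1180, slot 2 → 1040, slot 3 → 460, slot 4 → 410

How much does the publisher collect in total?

Per-click bids in order: $7.79 (Lumen) > $6.69 (Pike) > $6.05 (Arden) > $4.53 (Zephyr) > $3.35 (Orion) > …
Slot 1: Lumen pays $6.69 × 1180 = $7894.20
Slot 2: Pike pays $6.05 × 1040 = $6292.00
Slot 3: Arden pays $4.53 × 460 = $2083.80
Slot 4: Zephyr pays $3.35 × 410 = $1373.50
Total = $17643.50

Total revenue: $17643.50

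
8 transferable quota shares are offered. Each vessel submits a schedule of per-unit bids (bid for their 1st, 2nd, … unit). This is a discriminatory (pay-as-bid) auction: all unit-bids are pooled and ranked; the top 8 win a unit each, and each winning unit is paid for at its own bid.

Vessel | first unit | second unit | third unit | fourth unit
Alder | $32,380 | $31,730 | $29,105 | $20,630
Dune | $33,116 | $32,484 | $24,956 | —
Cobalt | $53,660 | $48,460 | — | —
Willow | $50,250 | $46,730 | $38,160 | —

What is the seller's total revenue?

All unit-bids, highest first — top 8: 53,660 (Cobalt-1), 50,250 (Willow-1), 48,460 (Cobalt-2), 46,730 (Willow-2), 38,160 (Willow-3), 33,116 (Dune-1), 32,484 (Dune-2), 32,380 (Alder-1)
Next rejected bid: $31,730 (not a price — pay-as-bid).
Each winning unit pays its own bid.
Revenue = 53,660 + 50,250 + 48,460 + 46,730 + 38,160 + 33,116 + 32,484 + 32,380 = $335,240.

Total revenue: $335,240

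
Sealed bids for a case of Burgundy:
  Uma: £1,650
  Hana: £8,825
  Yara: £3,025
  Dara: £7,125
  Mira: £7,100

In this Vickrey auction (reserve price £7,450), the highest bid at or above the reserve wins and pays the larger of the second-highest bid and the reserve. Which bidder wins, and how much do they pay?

Hana pays £7,450

Bids ranked: 8,825 (Hana) > 7,125 (Dara) > 7,100 (Mira) > 3,025 (Yara) > 1,650 (Uma)
Highest eligible bid: Hana at £8,825.
Second-highest bid £7,125 is below the reserve £7,450, so the reserve binds → payment £7,450.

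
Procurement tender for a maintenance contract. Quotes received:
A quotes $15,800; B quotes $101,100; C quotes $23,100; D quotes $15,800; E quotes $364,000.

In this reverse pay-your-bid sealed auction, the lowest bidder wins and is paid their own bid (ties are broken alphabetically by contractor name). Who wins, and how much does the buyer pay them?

A is paid $15,800

Bids ranked: 15,800 (A) < 15,800 (D) < 23,100 (C) < 101,100 (B) < 364,000 (E)
A and D tie at $15,800; tie-break gives it to A.
First-price: A is paid what they bid, $15,800.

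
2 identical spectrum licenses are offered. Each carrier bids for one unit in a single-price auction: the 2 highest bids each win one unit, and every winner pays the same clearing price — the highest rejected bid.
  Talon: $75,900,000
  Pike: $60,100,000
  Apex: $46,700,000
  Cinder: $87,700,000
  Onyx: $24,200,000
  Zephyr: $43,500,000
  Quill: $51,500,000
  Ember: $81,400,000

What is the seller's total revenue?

Total revenue: $151,800,000

Sorting: 87,700,000 (Cinder), 81,400,000 (Ember), 75,900,000 (Talon), 60,100,000 (Pike), …
Winners (2 units): Cinder, Ember.
Clearing price = highest rejected bid = $75,900,000.
Total revenue = 2 × $75,900,000 = $151,800,000.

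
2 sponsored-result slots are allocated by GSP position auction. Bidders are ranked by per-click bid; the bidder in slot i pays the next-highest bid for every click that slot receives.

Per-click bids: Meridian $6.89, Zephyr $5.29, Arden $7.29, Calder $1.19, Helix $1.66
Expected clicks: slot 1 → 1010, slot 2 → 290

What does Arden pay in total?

Arden pays $6958.90

Per-click bids in order: $7.29 (Arden) > $6.89 (Meridian) > $5.29 (Zephyr) > …
Arden holds slot 1 → pays next bid $6.89 × 1010 clicks = $6958.90.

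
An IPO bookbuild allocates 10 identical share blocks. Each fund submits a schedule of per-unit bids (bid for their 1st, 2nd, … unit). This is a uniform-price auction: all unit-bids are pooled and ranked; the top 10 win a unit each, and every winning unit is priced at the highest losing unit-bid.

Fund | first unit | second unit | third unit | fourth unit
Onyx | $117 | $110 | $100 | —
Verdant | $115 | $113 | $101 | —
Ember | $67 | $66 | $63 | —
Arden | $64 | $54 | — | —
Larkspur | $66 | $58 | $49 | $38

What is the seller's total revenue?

Pooled unit-bids ranked (top 10): 117 (Onyx-1), 115 (Verdant-1), 113 (Verdant-2), 110 (Onyx-2), 101 (Verdant-3), 100 (Onyx-3), 67 (Ember-1), 66 (Ember-2), 66 (Larkspur-1), 64 (Arden-1)
Highest rejected unit-bid = $63.
Allocation: Arden 1, Ember 2, Larkspur 1, Onyx 3, Verdant 3. Every unit priced at $63.
Revenue = 10 × 63 = $630.

Total revenue: $630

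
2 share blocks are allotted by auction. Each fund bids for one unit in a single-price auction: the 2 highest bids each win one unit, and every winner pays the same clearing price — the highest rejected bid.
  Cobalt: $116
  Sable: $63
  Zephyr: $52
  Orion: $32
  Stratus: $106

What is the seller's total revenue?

Total revenue: $126

Bids ranked high→low: 116 (Cobalt), 106 (Stratus), 63 (Sable), 52 (Zephyr), …
Winners (2 units): Cobalt, Stratus.
Highest unsuccessful bid: $63 → clearing price.
Total revenue = 2 × $63 = $126.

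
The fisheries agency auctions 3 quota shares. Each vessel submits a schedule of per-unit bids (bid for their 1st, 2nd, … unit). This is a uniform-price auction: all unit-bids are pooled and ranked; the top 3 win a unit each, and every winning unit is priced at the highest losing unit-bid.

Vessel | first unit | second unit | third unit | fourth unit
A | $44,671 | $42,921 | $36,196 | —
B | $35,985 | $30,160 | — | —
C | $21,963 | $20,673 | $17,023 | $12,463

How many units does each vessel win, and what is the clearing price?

All unit-bids, highest first — top 3: 44,671 (A-1), 42,921 (A-2), 36,196 (A-3)
The (k+1)-th unit-bid is $35,985.
Allocation: A 3.

A 3; clearing price $35,985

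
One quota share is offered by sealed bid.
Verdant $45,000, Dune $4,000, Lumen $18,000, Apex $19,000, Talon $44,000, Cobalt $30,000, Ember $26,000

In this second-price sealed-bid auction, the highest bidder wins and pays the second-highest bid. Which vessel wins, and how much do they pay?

Second-price sealed-bid auction: the highest bidder wins and pays the second-highest bid.
Bids ranked: 45,000 (Verdant) > 44,000 (Talon) > 30,000 (Cobalt) > 26,000 (Ember) > 19,000 (Apex) > 18,000 (Lumen) > …
Verdant wins with the highest bid; price is set by the runner-up at $44,000.

Verdant pays $44,000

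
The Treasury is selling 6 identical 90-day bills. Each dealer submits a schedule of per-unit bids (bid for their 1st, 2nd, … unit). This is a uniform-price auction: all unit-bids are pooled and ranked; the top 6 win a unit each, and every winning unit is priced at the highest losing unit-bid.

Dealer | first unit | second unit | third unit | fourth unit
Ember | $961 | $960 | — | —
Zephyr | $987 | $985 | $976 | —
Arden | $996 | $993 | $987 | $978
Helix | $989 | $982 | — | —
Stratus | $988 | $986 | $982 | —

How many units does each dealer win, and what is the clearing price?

Arden 3, Helix 1, Stratus 1, Zephyr 1; clearing price $986

Pooled unit-bids ranked (top 6): 996 (Arden-1), 993 (Arden-2), 989 (Helix-1), 988 (Stratus-1), 987 (Zephyr-1), 987 (Arden-3)
The (k+1)-th unit-bid is $986.
Allocation: Arden 3, Helix 1, Stratus 1, Zephyr 1.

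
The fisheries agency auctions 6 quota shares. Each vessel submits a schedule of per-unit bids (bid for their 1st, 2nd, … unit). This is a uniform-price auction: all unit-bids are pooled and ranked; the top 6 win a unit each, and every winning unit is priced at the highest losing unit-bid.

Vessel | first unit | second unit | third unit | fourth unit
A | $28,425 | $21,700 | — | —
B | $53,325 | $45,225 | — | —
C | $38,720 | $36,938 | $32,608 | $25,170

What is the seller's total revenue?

Merging the schedules and taking the best 6: 53,325 (B-1), 45,225 (B-2), 38,720 (C-1), 36,938 (C-2), 32,608 (C-3), 28,425 (A-1)
The (k+1)-th unit-bid is $25,170.
Allocation: A 1, B 2, C 3. Every unit priced at $25,170.
Revenue = 6 × 25,170 = $151,020.

Total revenue: $151,020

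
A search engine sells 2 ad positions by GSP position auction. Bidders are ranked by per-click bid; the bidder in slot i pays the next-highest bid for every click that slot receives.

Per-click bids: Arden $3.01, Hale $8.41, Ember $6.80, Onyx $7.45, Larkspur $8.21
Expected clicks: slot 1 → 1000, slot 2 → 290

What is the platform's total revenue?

Total revenue: $10370.50

Sorting advertisers: $8.41 (Hale) > $8.21 (Larkspur) > $7.45 (Onyx) > …
Slot 1: Hale pays $8.21 × 1000 = $8210.00
Slot 2: Larkspur pays $7.45 × 290 = $2160.50
Total = $10370.50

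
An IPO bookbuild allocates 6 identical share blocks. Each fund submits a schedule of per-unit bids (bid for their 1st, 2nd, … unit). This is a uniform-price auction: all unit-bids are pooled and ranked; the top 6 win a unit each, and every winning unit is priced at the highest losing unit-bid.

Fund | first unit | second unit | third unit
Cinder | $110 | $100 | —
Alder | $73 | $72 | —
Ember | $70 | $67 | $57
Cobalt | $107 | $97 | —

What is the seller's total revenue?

Pooled unit-bids ranked (top 6): 110 (Cinder-1), 107 (Cobalt-1), 100 (Cinder-2), 97 (Cobalt-2), 73 (Alder-1), 72 (Alder-2)
Highest rejected unit-bid = $70.
Allocation: Alder 2, Cinder 2, Cobalt 2. Every unit priced at $70.
Revenue = 6 × 70 = $420.

Total revenue: $420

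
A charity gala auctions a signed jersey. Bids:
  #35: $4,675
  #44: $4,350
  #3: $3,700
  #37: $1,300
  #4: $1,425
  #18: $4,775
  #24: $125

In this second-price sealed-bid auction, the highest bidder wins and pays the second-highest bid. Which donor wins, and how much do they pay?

Bids ranked: 4,775 (#18) > 4,675 (#35) > 4,350 (#44) > 3,700 (#3) > 1,425 (#4) > 1,300 (#37) > …
#18 wins with the highest bid; price is set by the runner-up at $4,675.

#18 pays $4,675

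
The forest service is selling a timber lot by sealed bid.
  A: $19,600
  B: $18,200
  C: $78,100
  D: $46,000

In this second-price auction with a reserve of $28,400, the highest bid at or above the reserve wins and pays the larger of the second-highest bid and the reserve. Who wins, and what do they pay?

Bids ranked: 78,100 (C) > 46,000 (D) > 19,600 (A) > 18,200 (B)
C has the top bid at or above the reserve ($78,100).
Second-highest bid $46,000 exceeds the reserve $28,400 → payment $46,000.

C pays $46,000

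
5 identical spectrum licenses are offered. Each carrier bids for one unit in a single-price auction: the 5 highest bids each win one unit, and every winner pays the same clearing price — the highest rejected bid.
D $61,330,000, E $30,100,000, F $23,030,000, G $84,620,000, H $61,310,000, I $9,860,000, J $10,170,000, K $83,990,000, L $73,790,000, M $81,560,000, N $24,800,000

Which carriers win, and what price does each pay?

Sorting: 84,620,000 (G), 83,990,000 (K), 81,560,000 (M), 73,790,000 (L), 61,330,000 (D), 61,310,000 (H), 30,100,000 (E), …
Top 5: G, K, M, L, D.
Highest unsuccessful bid: $61,310,000 → clearing price.

G, K, M, L, D; each pays $61,310,000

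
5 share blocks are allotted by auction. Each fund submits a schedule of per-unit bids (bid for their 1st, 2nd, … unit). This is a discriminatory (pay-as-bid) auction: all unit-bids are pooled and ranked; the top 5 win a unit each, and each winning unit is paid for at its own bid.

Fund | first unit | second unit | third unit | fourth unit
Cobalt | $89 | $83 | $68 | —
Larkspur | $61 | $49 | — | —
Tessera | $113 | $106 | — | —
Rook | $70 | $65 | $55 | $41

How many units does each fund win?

Cobalt 2, Rook 1, Tessera 2

Pooled unit-bids ranked (top 5): 113 (Tessera-1), 106 (Tessera-2), 89 (Cobalt-1), 83 (Cobalt-2), 70 (Rook-1)
Next rejected bid: $68 (not a price — pay-as-bid).
Allocation: Cobalt 2, Rook 1, Tessera 2.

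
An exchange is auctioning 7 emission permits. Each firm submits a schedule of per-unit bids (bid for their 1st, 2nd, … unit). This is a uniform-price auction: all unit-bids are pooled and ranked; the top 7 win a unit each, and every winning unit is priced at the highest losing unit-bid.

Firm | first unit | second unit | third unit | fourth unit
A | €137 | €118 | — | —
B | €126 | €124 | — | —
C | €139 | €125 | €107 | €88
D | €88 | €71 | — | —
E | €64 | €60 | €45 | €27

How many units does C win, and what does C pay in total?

All unit-bids, highest first — top 7: 139 (C-1), 137 (A-1), 126 (B-1), 125 (C-2), 124 (B-2), 118 (A-2), 107 (C-3)
Highest rejected unit-bid = €88.
C wins 3 unit(s) at €88 each.

C: 3 units, pays €264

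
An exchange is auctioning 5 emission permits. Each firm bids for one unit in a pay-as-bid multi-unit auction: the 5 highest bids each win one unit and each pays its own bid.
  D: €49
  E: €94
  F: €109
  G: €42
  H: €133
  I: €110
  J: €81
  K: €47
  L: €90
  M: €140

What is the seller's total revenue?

Total revenue: €586

Ordering the bids: 140 (M), 133 (H), 110 (I), 109 (F), 94 (E), 90 (L), 81 (J), …
Winners (5 units): M, H, I, F, E.
Total revenue = 140 + 133 + 110 + 109 + 94 = €586.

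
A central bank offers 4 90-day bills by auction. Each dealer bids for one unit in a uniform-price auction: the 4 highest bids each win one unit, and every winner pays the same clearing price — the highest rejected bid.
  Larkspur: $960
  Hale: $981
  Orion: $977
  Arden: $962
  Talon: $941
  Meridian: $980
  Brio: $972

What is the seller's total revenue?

Total revenue: $3,848

Sorting: 981 (Hale), 980 (Meridian), 977 (Orion), 972 (Brio), 962 (Arden), 960 (Larkspur), …
Top 4: Hale, Meridian, Orion, Brio.
Clearing price = highest rejected bid = $962.
Total revenue = 4 × $962 = $3,848.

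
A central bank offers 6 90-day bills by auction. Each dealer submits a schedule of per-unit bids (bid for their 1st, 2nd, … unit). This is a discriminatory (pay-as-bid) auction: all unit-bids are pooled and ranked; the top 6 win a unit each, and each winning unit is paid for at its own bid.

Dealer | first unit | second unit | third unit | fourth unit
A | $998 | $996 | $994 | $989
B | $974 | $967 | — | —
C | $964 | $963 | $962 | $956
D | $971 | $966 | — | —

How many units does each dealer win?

Pooled unit-bids ranked (top 6): 998 (A-1), 996 (A-2), 994 (A-3), 989 (A-4), 974 (B-1), 971 (D-1)
Next rejected bid: $967 (not a price — pay-as-bid).
Allocation: A 4, B 1, D 1.

A 4, B 1, D 1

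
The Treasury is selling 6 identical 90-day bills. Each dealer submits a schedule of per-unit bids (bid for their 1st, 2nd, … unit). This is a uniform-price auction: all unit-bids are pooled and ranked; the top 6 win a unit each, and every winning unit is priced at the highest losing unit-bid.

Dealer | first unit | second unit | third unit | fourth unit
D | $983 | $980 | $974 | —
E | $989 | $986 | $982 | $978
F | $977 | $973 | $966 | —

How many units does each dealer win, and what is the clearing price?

D 2, E 4; clearing price $977

All unit-bids, highest first — top 6: 989 (E-1), 986 (E-2), 983 (D-1), 982 (E-3), 980 (D-2), 978 (E-4)
Highest rejected unit-bid = $977.
Allocation: D 2, E 4.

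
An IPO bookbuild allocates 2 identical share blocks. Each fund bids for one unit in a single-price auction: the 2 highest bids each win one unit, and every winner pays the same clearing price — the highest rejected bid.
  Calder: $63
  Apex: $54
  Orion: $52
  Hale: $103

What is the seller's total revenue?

Sorting: 103 (Hale), 63 (Calder), 54 (Apex), 52 (Orion)
The 2 highest are Hale, Calder.
First losing bid is Apex's $54, which sets the uniform price.
Total revenue = 2 × $54 = $108.

Total revenue: $108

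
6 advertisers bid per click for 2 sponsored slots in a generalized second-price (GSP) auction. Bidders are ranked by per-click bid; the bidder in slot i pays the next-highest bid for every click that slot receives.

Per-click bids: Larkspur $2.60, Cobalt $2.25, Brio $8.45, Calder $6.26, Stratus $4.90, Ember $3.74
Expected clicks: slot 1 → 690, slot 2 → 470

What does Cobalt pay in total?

Ranked by bid: $8.45 (Brio) > $6.26 (Calder) > $4.90 (Stratus) > …
Cobalt ranks below slot 2 → no slot, pays nothing.

Cobalt pays $0.00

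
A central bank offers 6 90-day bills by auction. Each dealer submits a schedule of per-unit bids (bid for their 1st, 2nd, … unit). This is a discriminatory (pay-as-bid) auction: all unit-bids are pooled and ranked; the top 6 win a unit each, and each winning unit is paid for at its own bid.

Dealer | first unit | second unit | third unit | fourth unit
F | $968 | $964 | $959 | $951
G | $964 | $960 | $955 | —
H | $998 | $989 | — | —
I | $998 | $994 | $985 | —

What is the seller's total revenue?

Total revenue: $5,932

All unit-bids, highest first — top 6: 998 (H-1), 998 (I-1), 994 (I-2), 989 (H-2), 985 (I-3), 968 (F-1)
Next rejected bid: $964 (not a price — pay-as-bid).
Each winning unit pays its own bid.
Revenue = 998 + 998 + 994 + 989 + 985 + 968 = $5,932.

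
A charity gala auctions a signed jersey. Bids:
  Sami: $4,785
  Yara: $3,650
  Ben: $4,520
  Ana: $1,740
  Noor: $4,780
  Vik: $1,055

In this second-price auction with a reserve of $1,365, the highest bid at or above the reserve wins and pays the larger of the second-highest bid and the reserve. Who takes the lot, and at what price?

Sami pays $4,780

Bids ranked: 4,785 (Sami) > 4,780 (Noor) > 4,520 (Ben) > 3,650 (Yara) > 1,740 (Ana) > 1,055 (Vik)
Sami has the top bid at or above the reserve ($4,785).
max(second-highest $4,780, reserve $1,365) = $4,780; the reserve does not bind.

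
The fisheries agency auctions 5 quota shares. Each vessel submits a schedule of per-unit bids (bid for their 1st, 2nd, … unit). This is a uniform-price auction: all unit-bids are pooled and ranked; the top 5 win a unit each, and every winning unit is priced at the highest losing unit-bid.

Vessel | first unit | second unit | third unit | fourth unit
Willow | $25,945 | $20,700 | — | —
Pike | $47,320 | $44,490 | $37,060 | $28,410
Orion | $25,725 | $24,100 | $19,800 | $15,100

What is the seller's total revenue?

Total revenue: $128,625

All unit-bids, highest first — top 5: 47,320 (Pike-1), 44,490 (Pike-2), 37,060 (Pike-3), 28,410 (Pike-4), 25,945 (Willow-1)
The (k+1)-th unit-bid is $25,725.
Allocation: Pike 4, Willow 1. Every unit priced at $25,725.
Revenue = 5 × 25,725 = $128,625.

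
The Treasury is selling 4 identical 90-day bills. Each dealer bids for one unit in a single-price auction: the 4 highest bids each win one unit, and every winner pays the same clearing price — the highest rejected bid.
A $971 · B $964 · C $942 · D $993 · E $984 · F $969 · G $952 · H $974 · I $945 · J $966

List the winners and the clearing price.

D, E, H, A; each pays $969

Ordering the bids: 993 (D), 984 (E), 974 (H), 971 (A), 969 (F), 966 (J), …
The 4 highest are D, E, H, A.
Clearing price = highest rejected bid = $969.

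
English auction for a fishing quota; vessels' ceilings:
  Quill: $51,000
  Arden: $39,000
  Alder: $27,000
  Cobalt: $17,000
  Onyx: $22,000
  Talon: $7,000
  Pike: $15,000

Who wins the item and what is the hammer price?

Quill wins at $39,000

Limits in order: 51,000 (Quill) > 39,000 (Arden) > 27,000 (Alder) > 22,000 (Onyx) > 17,000 (Cobalt) > 15,000 (Pike) > …
Bidding ends when Arden exits at $39,000; Quill takes it.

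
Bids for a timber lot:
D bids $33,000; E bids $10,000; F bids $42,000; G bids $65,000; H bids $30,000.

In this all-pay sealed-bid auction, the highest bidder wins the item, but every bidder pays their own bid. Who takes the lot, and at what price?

Bids ranked: 65,000 (G) > 42,000 (F) > 33,000 (D) > 30,000 (H) > 10,000 (E)
G is highest and takes the item; every bidder forfeits their bid.

G pays $65,000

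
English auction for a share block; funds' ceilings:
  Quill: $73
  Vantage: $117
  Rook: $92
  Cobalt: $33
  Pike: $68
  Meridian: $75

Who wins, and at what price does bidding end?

Limits in order: 117 (Vantage) > 92 (Rook) > 75 (Meridian) > 73 (Quill) > 68 (Pike) > 33 (Cobalt)
Rook is the last rival to drop out, at $92; Vantage remains and wins at that price.

Vantage wins at $92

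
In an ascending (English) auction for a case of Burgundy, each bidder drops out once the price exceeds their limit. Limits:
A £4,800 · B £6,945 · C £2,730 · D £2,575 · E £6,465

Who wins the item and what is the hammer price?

Limits ranked: 6,945 (B) > 6,465 (E) > 4,800 (A) > 2,730 (C) > 2,575 (D)
Bidding ends when E exits at £6,465; B takes it.

B wins at £6,465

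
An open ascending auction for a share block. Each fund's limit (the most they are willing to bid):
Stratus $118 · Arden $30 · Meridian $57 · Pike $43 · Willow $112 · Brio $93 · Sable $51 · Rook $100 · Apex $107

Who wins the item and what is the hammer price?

Stratus wins at $112

Rule: the price rises until one bidder remains; the winner pays the price at which the last rival dropped out.
Limits ranked: 118 (Stratus) > 112 (Willow) > 107 (Apex) > 100 (Rook) > 93 (Brio) > 57 (Meridian) > …
Once the price passes $112, only Stratus is left; the hammer falls at Willow's limit of $112.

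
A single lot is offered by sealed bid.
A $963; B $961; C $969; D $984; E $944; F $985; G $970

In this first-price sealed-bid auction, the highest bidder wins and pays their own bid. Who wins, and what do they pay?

Sorting bids: 985 (F) > 984 (D) > 970 (G) > 969 (C) > 963 (A) > 961 (B) > …
F is highest → pays own bid, $985.

F pays $985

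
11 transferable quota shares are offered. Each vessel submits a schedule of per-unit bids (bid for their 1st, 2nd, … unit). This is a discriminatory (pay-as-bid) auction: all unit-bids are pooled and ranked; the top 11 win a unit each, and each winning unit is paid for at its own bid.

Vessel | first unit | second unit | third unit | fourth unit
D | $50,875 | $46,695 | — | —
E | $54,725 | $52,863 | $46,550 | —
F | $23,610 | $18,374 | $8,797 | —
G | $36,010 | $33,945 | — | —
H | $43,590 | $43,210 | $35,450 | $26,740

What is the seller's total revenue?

Total revenue: $470,653

Merging the schedules and taking the best 11: 54,725 (E-1), 52,863 (E-2), 50,875 (D-1), 46,695 (D-2), 46,550 (E-3), 43,590 (H-1), 43,210 (H-2), 36,010 (G-1), 35,450 (H-3), 33,945 (G-2), 26,740 (H-4)
Next rejected bid: $23,610 (not a price — pay-as-bid).
Each winning unit pays its own bid.
Revenue = 54,725 + 52,863 + 50,875 + 46,695 + 46,550 + 43,590 + 43,210 + 36,010 + 35,450 + 33,945 + 26,740 = $470,653.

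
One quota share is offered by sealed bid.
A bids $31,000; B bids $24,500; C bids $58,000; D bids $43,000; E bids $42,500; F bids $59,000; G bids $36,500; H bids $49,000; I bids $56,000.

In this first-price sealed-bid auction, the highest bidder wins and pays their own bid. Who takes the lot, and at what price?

Rule: the highest bidder wins and pays their own bid.
Sorting bids: 59,000 (F) > 58,000 (C) > 56,000 (I) > 49,000 (H) > 43,000 (D) > 42,500 (E) > …
F is highest → pays own bid, $59,000.

F pays $59,000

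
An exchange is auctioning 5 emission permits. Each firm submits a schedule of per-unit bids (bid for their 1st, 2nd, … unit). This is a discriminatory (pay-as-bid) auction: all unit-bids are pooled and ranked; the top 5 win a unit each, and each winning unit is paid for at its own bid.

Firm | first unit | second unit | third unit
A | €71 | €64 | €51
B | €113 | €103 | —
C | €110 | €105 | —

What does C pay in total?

C pays €215

All unit-bids, highest first — top 5: 113 (B-1), 110 (C-1), 105 (C-2), 103 (B-2), 71 (A-1)
Next rejected bid: €64 (not a price — pay-as-bid).
C's winning unit-bids: 110 + 105 = €215.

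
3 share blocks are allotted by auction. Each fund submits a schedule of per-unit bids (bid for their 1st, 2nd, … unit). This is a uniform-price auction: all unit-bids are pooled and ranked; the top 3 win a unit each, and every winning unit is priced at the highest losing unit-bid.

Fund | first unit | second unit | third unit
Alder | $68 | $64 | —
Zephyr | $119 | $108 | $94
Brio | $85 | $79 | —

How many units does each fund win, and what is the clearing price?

Merging the schedules and taking the best 3: 119 (Zephyr-1), 108 (Zephyr-2), 94 (Zephyr-3)
Highest rejected unit-bid = $85.
Allocation: Zephyr 3.

Zephyr 3; clearing price $85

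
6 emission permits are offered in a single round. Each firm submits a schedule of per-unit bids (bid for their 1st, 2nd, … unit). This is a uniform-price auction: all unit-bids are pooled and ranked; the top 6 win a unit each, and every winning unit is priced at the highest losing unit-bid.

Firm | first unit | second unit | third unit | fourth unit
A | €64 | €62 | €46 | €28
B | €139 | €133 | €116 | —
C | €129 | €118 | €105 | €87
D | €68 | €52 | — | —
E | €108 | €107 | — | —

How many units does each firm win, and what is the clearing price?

B 3, C 2, E 1; clearing price €107

Pooled unit-bids ranked (top 6): 139 (B-1), 133 (B-2), 129 (C-1), 118 (C-2), 116 (B-3), 108 (E-1)
First bid not allocated: €107.
Allocation: B 3, C 2, E 1.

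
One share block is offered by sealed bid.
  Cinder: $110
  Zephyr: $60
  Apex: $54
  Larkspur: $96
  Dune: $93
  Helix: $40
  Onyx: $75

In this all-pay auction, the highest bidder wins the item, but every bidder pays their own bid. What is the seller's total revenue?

Total revenue: $528

Sorting bids: 110 (Cinder) > 96 (Larkspur) > 93 (Dune) > 75 (Onyx) > 60 (Zephyr) > 54 (Apex) > …
Cinder wins with the top bid; all bids are sunk regardless.
Every bidder forfeits their bid regardless of winning.
Revenue = 110 + 60 + 54 + 96 + 93 + 40 + 75 = $528.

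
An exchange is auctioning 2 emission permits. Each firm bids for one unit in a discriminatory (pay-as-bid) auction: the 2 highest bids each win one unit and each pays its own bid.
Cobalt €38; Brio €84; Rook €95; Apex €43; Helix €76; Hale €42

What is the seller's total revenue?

Bids ranked high→low: 95 (Rook), 84 (Brio), 76 (Helix), 43 (Apex), …
Winners (2 units): Rook, Brio.
Total revenue = 95 + 84 = €179.

Total revenue: €179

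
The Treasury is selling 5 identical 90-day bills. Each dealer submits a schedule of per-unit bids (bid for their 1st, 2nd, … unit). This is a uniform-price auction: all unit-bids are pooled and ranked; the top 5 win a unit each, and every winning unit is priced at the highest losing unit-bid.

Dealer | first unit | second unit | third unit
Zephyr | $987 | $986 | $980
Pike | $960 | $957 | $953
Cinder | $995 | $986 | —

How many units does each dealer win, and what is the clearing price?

Merging the schedules and taking the best 5: 995 (Cinder-1), 987 (Zephyr-1), 986 (Zephyr-2), 986 (Cinder-2), 980 (Zephyr-3)
Highest rejected unit-bid = $960.
Allocation: Cinder 2, Zephyr 3.

Cinder 2, Zephyr 3; clearing price $960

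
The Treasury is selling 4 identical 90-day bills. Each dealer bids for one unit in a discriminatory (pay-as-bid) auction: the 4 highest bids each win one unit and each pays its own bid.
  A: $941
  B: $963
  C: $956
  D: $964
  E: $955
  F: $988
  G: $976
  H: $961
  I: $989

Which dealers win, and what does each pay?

Ordering the bids: 989 (I), 988 (F), 976 (G), 964 (D), 963 (B), 961 (H), …
Winners (4 units): I, F, G, D.
Each winner pays its own bid: I $989, F $988, G $976, D $964.

I $989, F $988, G $976, D $964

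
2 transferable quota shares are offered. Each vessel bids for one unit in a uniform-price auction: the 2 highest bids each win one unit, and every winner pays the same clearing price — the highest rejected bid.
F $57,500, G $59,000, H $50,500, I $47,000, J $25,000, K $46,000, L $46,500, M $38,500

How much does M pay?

M pays $0

Ordering the bids: 59,000 (G), 57,500 (F), 50,500 (H), 47,000 (I), …
The 2 highest are G, F.
First losing bid is H's $50,500, which sets the uniform price.
M does not win → pays $0.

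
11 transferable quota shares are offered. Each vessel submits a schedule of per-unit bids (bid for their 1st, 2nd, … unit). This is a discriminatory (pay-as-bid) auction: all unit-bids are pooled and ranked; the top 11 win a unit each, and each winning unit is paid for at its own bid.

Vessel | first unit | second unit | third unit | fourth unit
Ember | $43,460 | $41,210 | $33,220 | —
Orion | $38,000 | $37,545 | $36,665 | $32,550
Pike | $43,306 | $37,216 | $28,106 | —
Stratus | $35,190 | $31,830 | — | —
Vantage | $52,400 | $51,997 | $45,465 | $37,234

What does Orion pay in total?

Merging the schedules and taking the best 11: 52,400 (Vantage-1), 51,997 (Vantage-2), 45,465 (Vantage-3), 43,460 (Ember-1), 43,306 (Pike-1), 41,210 (Ember-2), 38,000 (Orion-1), 37,545 (Orion-2), 37,234 (Vantage-4), 37,216 (Pike-2), 36,665 (Orion-3)
Next rejected bid: $35,190 (not a price — pay-as-bid).
Orion's winning unit-bids: 38,000 + 37,545 + 36,665 = $112,210.

Orion pays $112,210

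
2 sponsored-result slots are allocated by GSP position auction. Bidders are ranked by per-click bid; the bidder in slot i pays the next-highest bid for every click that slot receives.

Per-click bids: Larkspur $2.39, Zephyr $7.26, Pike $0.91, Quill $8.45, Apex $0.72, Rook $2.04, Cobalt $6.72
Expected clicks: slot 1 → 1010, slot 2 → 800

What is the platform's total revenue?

Total revenue: $12708.60

Ranked by bid: $8.45 (Quill) > $7.26 (Zephyr) > $6.72 (Cobalt) > …
Slot 1: Quill pays $7.26 × 1010 = $7332.60
Slot 2: Zephyr pays $6.72 × 800 = $5376.00
Total = $12708.60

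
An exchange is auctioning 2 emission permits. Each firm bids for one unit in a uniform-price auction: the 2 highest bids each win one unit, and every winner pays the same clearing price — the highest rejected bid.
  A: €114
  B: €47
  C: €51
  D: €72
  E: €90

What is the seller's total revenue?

Bids ranked high→low: 114 (A), 90 (E), 72 (D), 51 (C), …
The 2 highest are A, E.
Clearing price = highest rejected bid = €72.
Total revenue = 2 × €72 = €144.

Total revenue: €144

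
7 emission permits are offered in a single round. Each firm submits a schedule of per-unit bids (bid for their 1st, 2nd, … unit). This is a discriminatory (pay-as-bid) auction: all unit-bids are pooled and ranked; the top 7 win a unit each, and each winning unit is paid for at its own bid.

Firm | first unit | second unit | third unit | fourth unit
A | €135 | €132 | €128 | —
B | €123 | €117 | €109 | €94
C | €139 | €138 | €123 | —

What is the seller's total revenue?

Total revenue: €918

Pooled unit-bids ranked (top 7): 139 (C-1), 138 (C-2), 135 (A-1), 132 (A-2), 128 (A-3), 123 (B-1), 123 (C-3)
Next rejected bid: €117 (not a price — pay-as-bid).
Each winning unit pays its own bid.
Revenue = 139 + 138 + 135 + 132 + 128 + 123 + 123 = €918.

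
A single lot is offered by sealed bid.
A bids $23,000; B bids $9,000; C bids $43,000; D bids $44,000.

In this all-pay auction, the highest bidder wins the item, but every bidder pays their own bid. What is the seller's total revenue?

Total revenue: $119,000

Bids in order: 44,000 (D) > 43,000 (C) > 23,000 (A) > 9,000 (B)
Every bidder forfeits their bid regardless of winning.
Revenue = 23,000 + 9,000 + 43,000 + 44,000 = $119,000.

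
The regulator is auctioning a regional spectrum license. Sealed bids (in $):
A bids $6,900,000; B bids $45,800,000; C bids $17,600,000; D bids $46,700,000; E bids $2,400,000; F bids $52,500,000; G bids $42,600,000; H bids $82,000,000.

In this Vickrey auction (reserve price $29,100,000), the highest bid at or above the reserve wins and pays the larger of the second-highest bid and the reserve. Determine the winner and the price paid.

Bids ranked: 82,000,000 (H) > 52,500,000 (F) > 46,700,000 (D) > 45,800,000 (B) > 42,600,000 (G) > 17,600,000 (C) > …
Highest eligible bid: H at $82,000,000.
Second-highest bid $52,500,000 exceeds the reserve $29,100,000 → payment $52,500,000.

H pays $52,500,000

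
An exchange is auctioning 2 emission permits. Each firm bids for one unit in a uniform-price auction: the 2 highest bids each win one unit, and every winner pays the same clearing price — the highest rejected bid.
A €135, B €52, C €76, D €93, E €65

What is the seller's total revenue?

Bids ranked high→low: 135 (A), 93 (D), 76 (C), 65 (E), …
The 2 highest are A, D.
Clearing price = highest rejected bid = €76.
Total revenue = 2 × €76 = €152.

Total revenue: €152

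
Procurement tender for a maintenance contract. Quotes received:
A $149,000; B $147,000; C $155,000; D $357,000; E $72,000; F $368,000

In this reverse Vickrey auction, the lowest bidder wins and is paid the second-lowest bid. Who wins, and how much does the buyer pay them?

Sorting bids: 72,000 (E) < 147,000 (B) < 149,000 (A) < 155,000 (C) < 357,000 (D) < 368,000 (F)
E is lowest; is paid the second-lowest bid, $147,000.

E is paid $147,000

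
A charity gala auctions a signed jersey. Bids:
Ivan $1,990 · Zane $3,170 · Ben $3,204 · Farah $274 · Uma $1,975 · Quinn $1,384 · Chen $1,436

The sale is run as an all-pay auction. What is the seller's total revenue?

Total revenue: $13,433

Bids ranked: 3,204 (Ben) > 3,170 (Zane) > 1,990 (Ivan) > 1,975 (Uma) > 1,436 (Chen) > 1,384 (Quinn) > …
Ben wins with the top bid; all bids are sunk regardless.
Every bidder forfeits their bid regardless of winning.
Revenue = 1,990 + 3,170 + 3,204 + 274 + 1,975 + 1,384 + 1,436 = $13,433.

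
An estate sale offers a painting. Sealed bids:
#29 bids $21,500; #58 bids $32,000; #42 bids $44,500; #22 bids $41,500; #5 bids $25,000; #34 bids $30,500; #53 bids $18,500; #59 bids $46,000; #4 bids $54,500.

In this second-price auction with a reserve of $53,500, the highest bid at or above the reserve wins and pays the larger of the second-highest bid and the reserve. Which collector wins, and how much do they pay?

#4 pays $53,500

Bids in order: 54,500 (#4) > 46,000 (#59) > 44,500 (#42) > 41,500 (#22) > 32,000 (#58) > 30,500 (#34) > …
#4 has the top bid at or above the reserve ($54,500).
max(second-highest $46,000, reserve $53,500) = $53,500.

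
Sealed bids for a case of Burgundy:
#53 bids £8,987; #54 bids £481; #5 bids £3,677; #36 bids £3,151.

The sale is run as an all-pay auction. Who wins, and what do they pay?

#53 pays £8,987

Sorting bids: 8,987 (#53) > 3,677 (#5) > 3,151 (#36) > 481 (#54)
#53 wins with the top bid; all bids are sunk regardless.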